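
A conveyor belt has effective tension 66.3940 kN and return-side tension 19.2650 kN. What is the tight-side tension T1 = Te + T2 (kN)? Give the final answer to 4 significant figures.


T1 = Te + T2 = 66.3940 + 19.2650
T1 = 85.66 kN


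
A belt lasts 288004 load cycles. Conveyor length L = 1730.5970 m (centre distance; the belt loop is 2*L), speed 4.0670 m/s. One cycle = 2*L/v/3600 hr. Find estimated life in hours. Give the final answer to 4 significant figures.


cycle_time = 2 * 1730.5970 / 4.0670 / 3600 = 0.236401 hr
life = 288004 * 0.236401 = 68080 hours


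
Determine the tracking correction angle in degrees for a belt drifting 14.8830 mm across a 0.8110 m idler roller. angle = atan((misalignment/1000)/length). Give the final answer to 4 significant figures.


misalign_m = 14.8830 / 1000 = 0.014883 m
angle = atan(0.014883 / 0.8110)
angle = 1.051 deg


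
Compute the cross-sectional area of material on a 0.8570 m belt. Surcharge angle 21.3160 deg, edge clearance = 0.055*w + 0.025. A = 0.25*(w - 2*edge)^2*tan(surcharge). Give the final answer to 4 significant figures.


edge = 0.055*0.8570 + 0.025 = 0.072135 m
ew = 0.8570 - 2*0.072135 = 0.71273 m
A = 0.25 * 0.71273^2 * tan(21.3160 deg)
A = 0.04955 m^2


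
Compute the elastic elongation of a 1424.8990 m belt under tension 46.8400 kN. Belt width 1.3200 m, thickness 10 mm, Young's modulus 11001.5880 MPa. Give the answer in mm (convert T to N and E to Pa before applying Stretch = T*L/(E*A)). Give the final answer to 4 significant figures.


A = 1.3200 * 0.01 = 0.01320 m^2
Stretch = 46.8400*1000 * 1424.8990 / (11001.5880e6 * 0.01320) * 1000
Stretch = 459.6 mm


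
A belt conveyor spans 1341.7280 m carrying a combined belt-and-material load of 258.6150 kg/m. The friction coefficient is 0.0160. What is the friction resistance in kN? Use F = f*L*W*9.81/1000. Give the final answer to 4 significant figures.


F = 0.0160 * 1341.7280 * 258.6150 * 9.81 / 1000
F = 54.46 kN


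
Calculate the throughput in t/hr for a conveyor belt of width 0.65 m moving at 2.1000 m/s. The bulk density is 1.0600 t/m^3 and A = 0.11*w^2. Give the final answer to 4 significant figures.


A = 0.11 * 0.65^2 = 0.046475 m^2
C = 0.046475 * 2.1000 * 1.0600 * 3600
C = 372.4 t/hr


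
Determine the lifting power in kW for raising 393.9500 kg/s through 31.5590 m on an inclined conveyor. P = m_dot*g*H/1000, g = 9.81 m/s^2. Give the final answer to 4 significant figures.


P = 393.9500 * 9.81 * 31.5590 / 1000
P = 122.0 kW


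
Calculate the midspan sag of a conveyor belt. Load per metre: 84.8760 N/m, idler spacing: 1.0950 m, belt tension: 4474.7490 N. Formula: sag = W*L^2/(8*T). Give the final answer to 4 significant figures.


sag = 84.8760 * 1.0950^2 / (8 * 4474.7490)
sag = 0.002843 m


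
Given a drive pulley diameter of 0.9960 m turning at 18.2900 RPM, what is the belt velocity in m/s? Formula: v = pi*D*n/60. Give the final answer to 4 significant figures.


v = pi * 0.9960 * 18.2900 / 60
v = 0.9538 m/s


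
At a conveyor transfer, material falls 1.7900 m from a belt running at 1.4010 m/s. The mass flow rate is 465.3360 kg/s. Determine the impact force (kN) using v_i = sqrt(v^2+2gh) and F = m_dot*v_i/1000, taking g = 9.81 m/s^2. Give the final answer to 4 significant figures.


v_i = sqrt(1.4010^2 + 2*9.81*1.7900) = 6.08955 m/s
F = 465.3360 * 6.08955 / 1000
F = 2.834 kN


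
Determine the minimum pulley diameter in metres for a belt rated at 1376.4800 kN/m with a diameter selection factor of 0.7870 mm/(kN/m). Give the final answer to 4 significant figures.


D = 1376.4800 * 0.7870 / 1000
D = 1.083 m


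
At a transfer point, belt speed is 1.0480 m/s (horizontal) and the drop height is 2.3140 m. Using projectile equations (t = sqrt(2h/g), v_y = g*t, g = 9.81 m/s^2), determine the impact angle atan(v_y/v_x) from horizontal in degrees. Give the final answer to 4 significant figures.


t = sqrt(2*2.3140/9.81) = 0.68685 s
v_y = 9.81 * 0.68685 = 6.738 m/s
angle = atan(6.738 / 1.0480) = 81.16 deg


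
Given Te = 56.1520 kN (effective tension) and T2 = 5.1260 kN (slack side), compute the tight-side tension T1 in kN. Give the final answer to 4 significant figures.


T1 = Te + T2 = 56.1520 + 5.1260
T1 = 61.28 kN


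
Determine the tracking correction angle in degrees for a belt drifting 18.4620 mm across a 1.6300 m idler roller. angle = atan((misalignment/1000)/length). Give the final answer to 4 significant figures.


misalign_m = 18.4620 / 1000 = 0.018462 m
angle = atan(0.018462 / 1.6300)
angle = 0.6489 deg


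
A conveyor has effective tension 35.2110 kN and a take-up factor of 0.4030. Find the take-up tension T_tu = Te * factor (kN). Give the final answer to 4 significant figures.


T_tu = 35.2110 * 0.4030
T_tu = 14.19 kN


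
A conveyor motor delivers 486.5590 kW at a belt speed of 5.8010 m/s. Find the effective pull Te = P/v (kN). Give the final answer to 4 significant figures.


Te = P / v = 486.5590 / 5.8010
Te = 83.88 kN


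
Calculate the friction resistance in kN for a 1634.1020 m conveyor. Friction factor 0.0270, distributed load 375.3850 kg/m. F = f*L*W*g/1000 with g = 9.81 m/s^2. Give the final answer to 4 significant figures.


F = 0.0270 * 1634.1020 * 375.3850 * 9.81 / 1000
F = 162.5 kN


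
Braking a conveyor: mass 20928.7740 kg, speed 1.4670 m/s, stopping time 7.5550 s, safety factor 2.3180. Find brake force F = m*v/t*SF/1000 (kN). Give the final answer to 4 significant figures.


F = 20928.7740 * 1.4670 / 7.5550 * 2.3180 / 1000
F = 9.420 kN


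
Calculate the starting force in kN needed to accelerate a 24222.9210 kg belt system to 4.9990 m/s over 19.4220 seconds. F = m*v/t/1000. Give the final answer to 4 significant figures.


F = 24222.9210 * 4.9990 / 19.4220 / 1000
F = 6.235 kN


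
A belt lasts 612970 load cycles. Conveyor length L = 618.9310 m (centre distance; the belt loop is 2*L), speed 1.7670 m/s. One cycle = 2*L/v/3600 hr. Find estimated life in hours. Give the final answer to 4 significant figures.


cycle_time = 2 * 618.9310 / 1.7670 / 3600 = 0.194596 hr
life = 612970 * 0.194596 = 119300 hours


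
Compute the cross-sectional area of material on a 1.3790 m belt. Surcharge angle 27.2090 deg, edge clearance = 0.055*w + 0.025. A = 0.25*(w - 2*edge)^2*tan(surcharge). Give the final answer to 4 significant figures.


edge = 0.055*1.3790 + 0.025 = 0.100845 m
ew = 1.3790 - 2*0.100845 = 1.17731 m
A = 0.25 * 1.17731^2 * tan(27.2090 deg)
A = 0.1782 m^2


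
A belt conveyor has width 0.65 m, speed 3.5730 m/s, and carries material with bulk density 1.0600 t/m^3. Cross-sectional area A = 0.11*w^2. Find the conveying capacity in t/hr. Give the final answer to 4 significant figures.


A = 0.11 * 0.65^2 = 0.046475 m^2
C = 0.046475 * 3.5730 * 1.0600 * 3600
C = 633.7 t/hr


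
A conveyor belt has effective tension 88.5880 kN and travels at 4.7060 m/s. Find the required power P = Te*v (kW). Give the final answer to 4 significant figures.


P = Te * v = 88.5880 * 4.7060
P = 416.9 kW


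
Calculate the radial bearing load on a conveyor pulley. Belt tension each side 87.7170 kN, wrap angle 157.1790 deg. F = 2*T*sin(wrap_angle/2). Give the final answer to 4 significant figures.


F = 2 * 87.7170 * sin(157.1790/2 deg)
F = 172.0 kN


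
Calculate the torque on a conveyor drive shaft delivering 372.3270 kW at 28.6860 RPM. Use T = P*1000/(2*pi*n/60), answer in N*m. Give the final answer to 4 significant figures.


omega = 2*pi*28.6860/60 = 3.00399 rad/s
T = 372.3270*1000 / 3.00399
T = 123900 N*m


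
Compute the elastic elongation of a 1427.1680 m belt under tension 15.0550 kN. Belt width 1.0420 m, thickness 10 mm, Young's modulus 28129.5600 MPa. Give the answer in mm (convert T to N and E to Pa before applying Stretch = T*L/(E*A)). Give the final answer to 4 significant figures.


A = 1.0420 * 0.01 = 0.01042 m^2
Stretch = 15.0550*1000 * 1427.1680 / (28129.5600e6 * 0.01042) * 1000
Stretch = 73.30 mm


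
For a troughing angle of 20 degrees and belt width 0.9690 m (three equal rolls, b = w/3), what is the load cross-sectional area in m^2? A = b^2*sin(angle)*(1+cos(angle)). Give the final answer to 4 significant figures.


b = 0.9690/3 = 0.323 m
A = 0.323^2 * sin(20 deg) * (1 + cos(20 deg))
A = 0.06921 m^2


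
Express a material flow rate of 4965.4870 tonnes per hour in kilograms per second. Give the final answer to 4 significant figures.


m_dot = 4965.4870 * 1000 / 3600
m_dot = 1379 kg/s


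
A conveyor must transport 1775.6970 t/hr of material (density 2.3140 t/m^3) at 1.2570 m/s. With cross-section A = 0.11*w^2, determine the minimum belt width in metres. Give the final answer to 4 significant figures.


A_req = 1775.6970 / (1.2570 * 2.3140 * 3600) = 0.169577 m^2
w = sqrt(0.169577 / 0.11)
w = 1.242 m


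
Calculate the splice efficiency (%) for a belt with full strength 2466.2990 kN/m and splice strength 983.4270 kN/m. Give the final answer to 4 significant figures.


Eff = 983.4270 / 2466.2990 * 100
Eff = 39.87 %


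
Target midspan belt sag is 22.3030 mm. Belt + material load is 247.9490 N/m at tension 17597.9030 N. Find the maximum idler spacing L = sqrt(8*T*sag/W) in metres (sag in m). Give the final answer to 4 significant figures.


sag = 22.3030/1000 = 0.022303 m
L = sqrt(8 * 17597.9030 * 0.022303 / 247.9490)
L = 3.559 m


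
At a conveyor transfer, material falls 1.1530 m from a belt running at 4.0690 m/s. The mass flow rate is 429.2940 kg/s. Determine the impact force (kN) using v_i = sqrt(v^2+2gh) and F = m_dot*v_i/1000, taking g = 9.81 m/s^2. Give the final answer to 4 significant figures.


v_i = sqrt(4.0690^2 + 2*9.81*1.1530) = 6.25928 m/s
F = 429.2940 * 6.25928 / 1000
F = 2.687 kN


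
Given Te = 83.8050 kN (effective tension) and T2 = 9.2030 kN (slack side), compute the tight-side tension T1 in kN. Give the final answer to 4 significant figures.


T1 = Te + T2 = 83.8050 + 9.2030
T1 = 93.01 kN


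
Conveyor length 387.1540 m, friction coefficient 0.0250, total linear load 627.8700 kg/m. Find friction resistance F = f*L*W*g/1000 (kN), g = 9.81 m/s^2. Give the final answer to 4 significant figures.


F = 0.0250 * 387.1540 * 627.8700 * 9.81 / 1000
F = 59.62 kN


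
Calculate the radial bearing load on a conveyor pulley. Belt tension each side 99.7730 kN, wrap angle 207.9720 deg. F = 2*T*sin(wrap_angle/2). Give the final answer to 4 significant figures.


F = 2 * 99.7730 * sin(207.9720/2 deg)
F = 193.6 kN


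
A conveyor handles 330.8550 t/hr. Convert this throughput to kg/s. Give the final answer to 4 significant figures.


m_dot = 330.8550 * 1000 / 3600
m_dot = 91.90 kg/s


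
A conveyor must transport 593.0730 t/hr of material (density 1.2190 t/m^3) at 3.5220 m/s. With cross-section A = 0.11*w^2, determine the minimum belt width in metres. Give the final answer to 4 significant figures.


A_req = 593.0730 / (3.5220 * 1.2190 * 3600) = 0.0383718 m^2
w = sqrt(0.0383718 / 0.11)
w = 0.5906 m


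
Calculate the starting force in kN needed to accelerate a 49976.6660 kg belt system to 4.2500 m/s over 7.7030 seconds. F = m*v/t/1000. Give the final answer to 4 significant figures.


F = 49976.6660 * 4.2500 / 7.7030 / 1000
F = 27.57 kN


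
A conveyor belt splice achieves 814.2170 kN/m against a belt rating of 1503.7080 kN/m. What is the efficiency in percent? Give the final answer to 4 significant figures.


Eff = 814.2170 / 1503.7080 * 100
Eff = 54.15 %


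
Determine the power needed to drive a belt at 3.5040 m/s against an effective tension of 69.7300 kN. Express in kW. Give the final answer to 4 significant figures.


P = Te * v = 69.7300 * 3.5040
P = 244.3 kW


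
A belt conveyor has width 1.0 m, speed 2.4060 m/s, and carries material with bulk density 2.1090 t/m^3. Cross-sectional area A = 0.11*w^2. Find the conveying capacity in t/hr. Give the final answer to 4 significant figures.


A = 0.11 * 1.0^2 = 0.11 m^2
C = 0.11 * 2.4060 * 2.1090 * 3600
C = 2009 t/hr


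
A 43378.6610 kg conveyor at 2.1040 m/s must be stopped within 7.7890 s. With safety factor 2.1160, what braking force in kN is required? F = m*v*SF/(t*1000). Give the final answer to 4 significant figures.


F = 43378.6610 * 2.1040 / 7.7890 * 2.1160 / 1000
F = 24.79 kN


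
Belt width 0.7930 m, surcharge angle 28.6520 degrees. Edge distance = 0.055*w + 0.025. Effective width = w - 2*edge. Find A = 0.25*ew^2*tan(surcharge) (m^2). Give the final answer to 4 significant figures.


edge = 0.055*0.7930 + 0.025 = 0.068615 m
ew = 0.7930 - 2*0.068615 = 0.65577 m
A = 0.25 * 0.65577^2 * tan(28.6520 deg)
A = 0.05874 m^2


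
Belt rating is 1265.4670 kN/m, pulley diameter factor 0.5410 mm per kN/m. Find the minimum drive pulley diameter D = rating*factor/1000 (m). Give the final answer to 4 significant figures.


D = 1265.4670 * 0.5410 / 1000
D = 0.6846 m


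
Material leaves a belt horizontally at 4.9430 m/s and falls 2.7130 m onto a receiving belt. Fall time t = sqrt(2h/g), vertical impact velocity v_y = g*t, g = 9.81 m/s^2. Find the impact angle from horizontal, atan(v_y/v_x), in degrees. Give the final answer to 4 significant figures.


t = sqrt(2*2.7130/9.81) = 0.743713 s
v_y = 9.81 * 0.743713 = 7.29582 m/s
angle = atan(7.29582 / 4.9430) = 55.88 deg


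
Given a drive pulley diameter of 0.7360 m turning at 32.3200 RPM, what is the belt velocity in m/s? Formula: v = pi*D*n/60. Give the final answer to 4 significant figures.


v = pi * 0.7360 * 32.3200 / 60
v = 1.246 m/s


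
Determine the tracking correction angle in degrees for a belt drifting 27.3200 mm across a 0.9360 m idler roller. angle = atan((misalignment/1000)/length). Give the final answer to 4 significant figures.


misalign_m = 27.3200 / 1000 = 0.027320 m
angle = atan(0.027320 / 0.9360)
angle = 1.672 deg


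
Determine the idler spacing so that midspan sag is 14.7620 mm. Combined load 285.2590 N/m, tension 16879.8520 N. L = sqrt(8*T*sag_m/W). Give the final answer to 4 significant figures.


sag = 14.7620/1000 = 0.014762 m
L = sqrt(8 * 16879.8520 * 0.014762 / 285.2590)
L = 2.644 m


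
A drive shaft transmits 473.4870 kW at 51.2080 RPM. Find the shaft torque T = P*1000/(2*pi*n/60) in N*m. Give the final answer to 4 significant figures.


omega = 2*pi*51.2080/60 = 5.36249 rad/s
T = 473.4870*1000 / 5.36249
T = 88300 N*m


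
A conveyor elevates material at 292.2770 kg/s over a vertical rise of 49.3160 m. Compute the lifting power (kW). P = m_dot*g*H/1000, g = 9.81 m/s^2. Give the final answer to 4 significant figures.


P = 292.2770 * 9.81 * 49.3160 / 1000
P = 141.4 kW


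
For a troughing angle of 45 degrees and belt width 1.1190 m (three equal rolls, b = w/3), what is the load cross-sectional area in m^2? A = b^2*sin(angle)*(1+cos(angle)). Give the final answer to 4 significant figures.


b = 1.1190/3 = 0.373 m
A = 0.373^2 * sin(45 deg) * (1 + cos(45 deg))
A = 0.1679 m^2


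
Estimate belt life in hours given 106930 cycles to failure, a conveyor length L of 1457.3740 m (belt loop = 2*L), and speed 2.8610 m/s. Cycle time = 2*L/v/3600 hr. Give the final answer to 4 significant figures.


cycle_time = 2 * 1457.3740 / 2.8610 / 3600 = 0.282996 hr
life = 106930 * 0.282996 = 30260 hours


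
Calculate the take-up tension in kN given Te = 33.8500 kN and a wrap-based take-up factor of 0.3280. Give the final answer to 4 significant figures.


T_tu = 33.8500 * 0.3280
T_tu = 11.10 kN


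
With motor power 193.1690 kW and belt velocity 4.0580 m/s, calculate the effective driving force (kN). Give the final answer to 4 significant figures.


Te = P / v = 193.1690 / 4.0580
Te = 47.60 kN


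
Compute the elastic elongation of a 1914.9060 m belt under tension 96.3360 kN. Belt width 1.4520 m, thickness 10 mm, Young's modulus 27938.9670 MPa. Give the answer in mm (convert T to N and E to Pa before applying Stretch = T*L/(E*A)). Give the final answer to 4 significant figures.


A = 1.4520 * 0.01 = 0.01452 m^2
Stretch = 96.3360*1000 * 1914.9060 / (27938.9670e6 * 0.01452) * 1000
Stretch = 454.7 mm


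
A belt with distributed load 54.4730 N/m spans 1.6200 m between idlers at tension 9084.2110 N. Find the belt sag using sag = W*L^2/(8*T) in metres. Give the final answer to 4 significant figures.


sag = 54.4730 * 1.6200^2 / (8 * 9084.2110)
sag = 0.001967 m


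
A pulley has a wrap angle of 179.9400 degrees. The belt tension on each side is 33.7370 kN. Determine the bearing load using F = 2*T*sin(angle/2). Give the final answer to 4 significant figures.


F = 2 * 33.7370 * sin(179.9400/2 deg)
F = 67.47 kN


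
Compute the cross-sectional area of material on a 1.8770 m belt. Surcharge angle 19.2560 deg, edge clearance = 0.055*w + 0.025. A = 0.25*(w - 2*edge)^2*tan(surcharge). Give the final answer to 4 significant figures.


edge = 0.055*1.8770 + 0.025 = 0.128235 m
ew = 1.8770 - 2*0.128235 = 1.62053 m
A = 0.25 * 1.62053^2 * tan(19.2560 deg)
A = 0.2293 m^2


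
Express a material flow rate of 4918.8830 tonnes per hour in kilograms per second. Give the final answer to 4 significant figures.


m_dot = 4918.8830 * 1000 / 3600
m_dot = 1366 kg/s


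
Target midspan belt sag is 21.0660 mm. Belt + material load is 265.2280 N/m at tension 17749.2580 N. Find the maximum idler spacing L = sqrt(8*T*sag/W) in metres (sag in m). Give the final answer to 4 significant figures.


sag = 21.0660/1000 = 0.021066 m
L = sqrt(8 * 17749.2580 * 0.021066 / 265.2280)
L = 3.358 m


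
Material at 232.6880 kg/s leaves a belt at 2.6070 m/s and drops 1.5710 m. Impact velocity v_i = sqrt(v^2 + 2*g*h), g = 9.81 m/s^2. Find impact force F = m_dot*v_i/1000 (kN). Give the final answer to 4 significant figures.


v_i = sqrt(2.6070^2 + 2*9.81*1.5710) = 6.13347 m/s
F = 232.6880 * 6.13347 / 1000
F = 1.427 kN


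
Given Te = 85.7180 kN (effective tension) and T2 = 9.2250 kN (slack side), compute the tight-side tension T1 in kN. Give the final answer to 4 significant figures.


T1 = Te + T2 = 85.7180 + 9.2250
T1 = 94.94 kN


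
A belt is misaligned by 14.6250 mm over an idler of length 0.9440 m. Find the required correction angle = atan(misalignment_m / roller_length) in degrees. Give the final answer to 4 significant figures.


misalign_m = 14.6250 / 1000 = 0.014625 m
angle = atan(0.014625 / 0.9440)
angle = 0.8876 deg


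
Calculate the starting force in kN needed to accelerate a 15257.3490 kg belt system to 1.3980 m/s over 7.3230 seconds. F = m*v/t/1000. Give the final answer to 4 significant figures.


F = 15257.3490 * 1.3980 / 7.3230 / 1000
F = 2.913 kN


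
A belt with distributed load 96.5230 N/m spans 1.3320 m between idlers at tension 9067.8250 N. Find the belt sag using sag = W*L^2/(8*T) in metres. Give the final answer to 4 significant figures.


sag = 96.5230 * 1.3320^2 / (8 * 9067.8250)
sag = 0.002361 m


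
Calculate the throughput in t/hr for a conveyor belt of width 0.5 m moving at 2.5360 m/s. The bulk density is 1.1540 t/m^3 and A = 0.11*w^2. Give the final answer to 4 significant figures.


A = 0.11 * 0.5^2 = 0.0275 m^2
C = 0.0275 * 2.5360 * 1.1540 * 3600
C = 289.7 t/hr


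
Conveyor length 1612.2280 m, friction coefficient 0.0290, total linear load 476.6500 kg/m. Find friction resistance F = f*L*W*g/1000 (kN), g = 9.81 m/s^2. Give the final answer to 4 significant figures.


F = 0.0290 * 1612.2280 * 476.6500 * 9.81 / 1000
F = 218.6 kN


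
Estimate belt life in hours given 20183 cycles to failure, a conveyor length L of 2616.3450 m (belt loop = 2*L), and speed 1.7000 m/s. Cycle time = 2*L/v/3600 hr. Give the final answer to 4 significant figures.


cycle_time = 2 * 2616.3450 / 1.7000 / 3600 = 0.855015 hr
life = 20183 * 0.855015 = 17260 hours


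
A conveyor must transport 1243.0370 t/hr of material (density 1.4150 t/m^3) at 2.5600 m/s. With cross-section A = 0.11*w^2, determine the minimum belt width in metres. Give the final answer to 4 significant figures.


A_req = 1243.0370 / (2.5600 * 1.4150 * 3600) = 0.0953202 m^2
w = sqrt(0.0953202 / 0.11)
w = 0.9309 m


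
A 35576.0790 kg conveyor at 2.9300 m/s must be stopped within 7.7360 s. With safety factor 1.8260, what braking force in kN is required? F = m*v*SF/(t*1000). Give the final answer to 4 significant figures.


F = 35576.0790 * 2.9300 / 7.7360 * 1.8260 / 1000
F = 24.60 kN


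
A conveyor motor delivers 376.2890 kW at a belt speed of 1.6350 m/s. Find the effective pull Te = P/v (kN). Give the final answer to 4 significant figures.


Te = P / v = 376.2890 / 1.6350
Te = 230.1 kN


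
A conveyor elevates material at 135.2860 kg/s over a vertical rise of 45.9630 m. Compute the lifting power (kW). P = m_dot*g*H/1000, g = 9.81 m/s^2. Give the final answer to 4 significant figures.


P = 135.2860 * 9.81 * 45.9630 / 1000
P = 61.00 kW


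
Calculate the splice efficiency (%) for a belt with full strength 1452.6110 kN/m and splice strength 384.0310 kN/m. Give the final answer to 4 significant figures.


Eff = 384.0310 / 1452.6110 * 100
Eff = 26.44 %


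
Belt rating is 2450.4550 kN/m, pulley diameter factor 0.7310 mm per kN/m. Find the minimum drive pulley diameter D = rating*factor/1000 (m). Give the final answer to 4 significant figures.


D = 2450.4550 * 0.7310 / 1000
D = 1.791 m


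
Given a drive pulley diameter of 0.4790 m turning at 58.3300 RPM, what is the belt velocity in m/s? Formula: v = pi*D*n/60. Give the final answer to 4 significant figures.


v = pi * 0.4790 * 58.3300 / 60
v = 1.463 m/s


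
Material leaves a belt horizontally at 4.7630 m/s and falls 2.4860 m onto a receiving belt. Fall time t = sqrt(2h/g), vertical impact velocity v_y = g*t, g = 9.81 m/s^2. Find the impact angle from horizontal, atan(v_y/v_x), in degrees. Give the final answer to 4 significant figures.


t = sqrt(2*2.4860/9.81) = 0.71192 s
v_y = 9.81 * 0.71192 = 6.98394 m/s
angle = atan(6.98394 / 4.7630) = 55.71 deg


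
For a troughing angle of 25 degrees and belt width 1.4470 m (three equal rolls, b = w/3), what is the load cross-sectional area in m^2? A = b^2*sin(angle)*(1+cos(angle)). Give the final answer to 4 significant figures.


b = 1.4470/3 = 0.482333 m
A = 0.482333^2 * sin(25 deg) * (1 + cos(25 deg))
A = 0.1874 m^2


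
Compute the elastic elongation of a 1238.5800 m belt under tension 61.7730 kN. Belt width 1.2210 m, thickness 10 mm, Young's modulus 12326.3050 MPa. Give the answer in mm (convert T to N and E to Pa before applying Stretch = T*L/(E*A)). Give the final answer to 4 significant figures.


A = 1.2210 * 0.01 = 0.01221 m^2
Stretch = 61.7730*1000 * 1238.5800 / (12326.3050e6 * 0.01221) * 1000
Stretch = 508.4 mm


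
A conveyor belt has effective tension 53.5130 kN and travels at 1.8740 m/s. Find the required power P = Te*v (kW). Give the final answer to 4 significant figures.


P = Te * v = 53.5130 * 1.8740
P = 100.3 kW


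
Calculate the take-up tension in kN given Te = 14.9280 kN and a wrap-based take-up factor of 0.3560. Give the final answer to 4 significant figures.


T_tu = 14.9280 * 0.3560
T_tu = 5.314 kN


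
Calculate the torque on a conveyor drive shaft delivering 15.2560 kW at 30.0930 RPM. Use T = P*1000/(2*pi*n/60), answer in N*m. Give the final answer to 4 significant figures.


omega = 2*pi*30.0930/60 = 3.15133 rad/s
T = 15.2560*1000 / 3.15133
T = 4841 N*m


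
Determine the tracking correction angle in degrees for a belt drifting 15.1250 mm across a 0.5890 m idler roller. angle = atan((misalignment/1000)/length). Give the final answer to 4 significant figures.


misalign_m = 15.1250 / 1000 = 0.015125 m
angle = atan(0.015125 / 0.5890)
angle = 1.471 deg


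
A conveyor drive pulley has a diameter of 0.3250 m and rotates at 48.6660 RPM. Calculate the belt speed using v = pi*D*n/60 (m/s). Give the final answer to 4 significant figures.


v = pi * 0.3250 * 48.6660 / 60
v = 0.8281 m/s


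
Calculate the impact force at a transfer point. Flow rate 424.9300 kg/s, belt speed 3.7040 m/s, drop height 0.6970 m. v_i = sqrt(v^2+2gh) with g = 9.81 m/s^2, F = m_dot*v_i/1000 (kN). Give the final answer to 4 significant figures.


v_i = sqrt(3.7040^2 + 2*9.81*0.6970) = 5.234 m/s
F = 424.9300 * 5.234 / 1000
F = 2.224 kN


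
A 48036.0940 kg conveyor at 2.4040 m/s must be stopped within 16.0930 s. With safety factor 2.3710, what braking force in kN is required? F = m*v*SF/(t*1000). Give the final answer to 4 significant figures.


F = 48036.0940 * 2.4040 / 16.0930 * 2.3710 / 1000
F = 17.01 kN


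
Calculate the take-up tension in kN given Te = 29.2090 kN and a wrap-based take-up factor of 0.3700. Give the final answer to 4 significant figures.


T_tu = 29.2090 * 0.3700
T_tu = 10.81 kN


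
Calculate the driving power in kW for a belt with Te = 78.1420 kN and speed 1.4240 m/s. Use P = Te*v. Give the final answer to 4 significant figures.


P = Te * v = 78.1420 * 1.4240
P = 111.3 kW


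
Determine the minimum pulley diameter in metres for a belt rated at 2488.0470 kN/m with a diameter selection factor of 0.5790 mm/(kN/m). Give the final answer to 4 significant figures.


D = 2488.0470 * 0.5790 / 1000
D = 1.441 m


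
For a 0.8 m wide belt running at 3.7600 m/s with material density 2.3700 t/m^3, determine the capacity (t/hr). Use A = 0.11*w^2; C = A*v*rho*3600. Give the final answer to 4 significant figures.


A = 0.11 * 0.8^2 = 0.0704 m^2
C = 0.0704 * 3.7600 * 2.3700 * 3600
C = 2258 t/hr


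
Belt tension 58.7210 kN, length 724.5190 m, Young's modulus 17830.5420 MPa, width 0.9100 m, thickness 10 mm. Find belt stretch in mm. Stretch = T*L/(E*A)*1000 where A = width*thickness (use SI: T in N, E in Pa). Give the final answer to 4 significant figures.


A = 0.9100 * 0.01 = 0.00910 m^2
Stretch = 58.7210*1000 * 724.5190 / (17830.5420e6 * 0.00910) * 1000
Stretch = 262.2 mm


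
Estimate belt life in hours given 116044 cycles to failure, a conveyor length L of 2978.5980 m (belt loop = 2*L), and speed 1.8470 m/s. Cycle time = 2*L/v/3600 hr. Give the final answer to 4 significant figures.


cycle_time = 2 * 2978.5980 / 1.8470 / 3600 = 0.895927 hr
life = 116044 * 0.895927 = 104000 hours


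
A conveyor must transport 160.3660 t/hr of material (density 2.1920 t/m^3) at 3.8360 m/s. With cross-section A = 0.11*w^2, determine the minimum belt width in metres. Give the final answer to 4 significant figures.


A_req = 160.3660 / (3.8360 * 2.1920 * 3600) = 0.00529774 m^2
w = sqrt(0.00529774 / 0.11)
w = 0.2195 m


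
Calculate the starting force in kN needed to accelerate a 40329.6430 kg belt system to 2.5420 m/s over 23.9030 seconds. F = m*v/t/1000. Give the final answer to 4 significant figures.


F = 40329.6430 * 2.5420 / 23.9030 / 1000
F = 4.289 kN


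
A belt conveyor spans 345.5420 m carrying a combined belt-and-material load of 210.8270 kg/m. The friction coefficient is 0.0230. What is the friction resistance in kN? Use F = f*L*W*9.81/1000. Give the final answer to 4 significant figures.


F = 0.0230 * 345.5420 * 210.8270 * 9.81 / 1000
F = 16.44 kN


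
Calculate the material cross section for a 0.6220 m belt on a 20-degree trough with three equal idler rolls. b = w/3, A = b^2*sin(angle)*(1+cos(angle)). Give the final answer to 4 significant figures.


b = 0.6220/3 = 0.207333 m
A = 0.207333^2 * sin(20 deg) * (1 + cos(20 deg))
A = 0.02852 m^2


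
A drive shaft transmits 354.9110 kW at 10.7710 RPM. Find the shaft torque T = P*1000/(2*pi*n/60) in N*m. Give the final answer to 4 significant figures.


omega = 2*pi*10.7710/60 = 1.12794 rad/s
T = 354.9110*1000 / 1.12794
T = 314700 N*m


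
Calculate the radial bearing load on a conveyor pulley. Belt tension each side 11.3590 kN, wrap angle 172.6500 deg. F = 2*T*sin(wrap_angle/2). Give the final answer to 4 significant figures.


F = 2 * 11.3590 * sin(172.6500/2 deg)
F = 22.67 kN


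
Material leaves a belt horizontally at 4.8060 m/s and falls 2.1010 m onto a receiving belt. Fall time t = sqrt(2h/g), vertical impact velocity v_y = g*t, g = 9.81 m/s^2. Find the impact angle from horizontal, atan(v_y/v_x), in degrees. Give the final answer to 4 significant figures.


t = sqrt(2*2.1010/9.81) = 0.654476 s
v_y = 9.81 * 0.654476 = 6.42041 m/s
angle = atan(6.42041 / 4.8060) = 53.18 deg


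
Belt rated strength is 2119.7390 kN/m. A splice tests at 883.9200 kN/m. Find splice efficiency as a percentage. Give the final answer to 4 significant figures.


Eff = 883.9200 / 2119.7390 * 100
Eff = 41.70 %


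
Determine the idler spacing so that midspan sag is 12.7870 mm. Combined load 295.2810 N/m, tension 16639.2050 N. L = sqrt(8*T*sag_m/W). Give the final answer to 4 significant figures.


sag = 12.7870/1000 = 0.012787 m
L = sqrt(8 * 16639.2050 * 0.012787 / 295.2810)
L = 2.401 m


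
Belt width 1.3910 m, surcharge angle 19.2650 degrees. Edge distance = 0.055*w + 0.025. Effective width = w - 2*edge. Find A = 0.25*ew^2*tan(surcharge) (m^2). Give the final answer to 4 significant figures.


edge = 0.055*1.3910 + 0.025 = 0.101505 m
ew = 1.3910 - 2*0.101505 = 1.18799 m
A = 0.25 * 1.18799^2 * tan(19.2650 deg)
A = 0.1233 m^2


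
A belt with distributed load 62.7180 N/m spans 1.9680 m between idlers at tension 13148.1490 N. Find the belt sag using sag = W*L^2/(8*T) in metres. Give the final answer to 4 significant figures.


sag = 62.7180 * 1.9680^2 / (8 * 13148.1490)
sag = 0.002309 m


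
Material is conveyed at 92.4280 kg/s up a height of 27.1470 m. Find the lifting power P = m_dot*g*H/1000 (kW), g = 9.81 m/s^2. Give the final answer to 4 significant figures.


P = 92.4280 * 9.81 * 27.1470 / 1000
P = 24.61 kW


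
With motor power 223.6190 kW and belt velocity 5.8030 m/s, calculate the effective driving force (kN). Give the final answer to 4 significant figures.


Te = P / v = 223.6190 / 5.8030
Te = 38.54 kN


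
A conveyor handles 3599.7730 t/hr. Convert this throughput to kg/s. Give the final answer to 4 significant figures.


m_dot = 3599.7730 * 1000 / 3600
m_dot = 999.9 kg/s


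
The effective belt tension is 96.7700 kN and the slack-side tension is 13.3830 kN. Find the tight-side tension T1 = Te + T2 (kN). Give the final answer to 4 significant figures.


T1 = Te + T2 = 96.7700 + 13.3830
T1 = 110.2 kN


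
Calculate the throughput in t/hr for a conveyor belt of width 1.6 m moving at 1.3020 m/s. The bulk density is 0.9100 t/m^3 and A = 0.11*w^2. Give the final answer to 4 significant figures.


A = 0.11 * 1.6^2 = 0.2816 m^2
C = 0.2816 * 1.3020 * 0.9100 * 3600
C = 1201 t/hr


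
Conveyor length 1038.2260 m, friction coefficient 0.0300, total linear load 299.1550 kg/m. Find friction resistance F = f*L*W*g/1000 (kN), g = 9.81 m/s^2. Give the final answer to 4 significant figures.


F = 0.0300 * 1038.2260 * 299.1550 * 9.81 / 1000
F = 91.41 kN


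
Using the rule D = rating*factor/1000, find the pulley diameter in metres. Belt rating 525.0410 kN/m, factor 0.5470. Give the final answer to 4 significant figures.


D = 525.0410 * 0.5470 / 1000
D = 0.2872 m


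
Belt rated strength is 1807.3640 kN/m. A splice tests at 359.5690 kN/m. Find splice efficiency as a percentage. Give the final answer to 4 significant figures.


Eff = 359.5690 / 1807.3640 * 100
Eff = 19.89 %


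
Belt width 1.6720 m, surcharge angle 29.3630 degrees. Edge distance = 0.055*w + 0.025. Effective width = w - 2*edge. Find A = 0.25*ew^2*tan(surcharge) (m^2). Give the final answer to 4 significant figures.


edge = 0.055*1.6720 + 0.025 = 0.11696 m
ew = 1.6720 - 2*0.11696 = 1.43808 m
A = 0.25 * 1.43808^2 * tan(29.3630 deg)
A = 0.2909 m^2


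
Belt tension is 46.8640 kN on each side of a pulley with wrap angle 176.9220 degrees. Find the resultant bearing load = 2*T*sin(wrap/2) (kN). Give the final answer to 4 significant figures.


F = 2 * 46.8640 * sin(176.9220/2 deg)
F = 93.69 kN


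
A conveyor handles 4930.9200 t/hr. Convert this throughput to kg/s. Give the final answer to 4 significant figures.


m_dot = 4930.9200 * 1000 / 3600
m_dot = 1370 kg/s


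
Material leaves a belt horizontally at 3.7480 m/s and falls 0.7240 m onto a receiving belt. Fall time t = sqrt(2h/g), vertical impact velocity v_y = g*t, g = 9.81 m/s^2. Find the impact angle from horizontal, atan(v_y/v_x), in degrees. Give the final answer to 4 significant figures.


t = sqrt(2*0.7240/9.81) = 0.384193 s
v_y = 9.81 * 0.384193 = 3.76893 m/s
angle = atan(3.76893 / 3.7480) = 45.16 deg


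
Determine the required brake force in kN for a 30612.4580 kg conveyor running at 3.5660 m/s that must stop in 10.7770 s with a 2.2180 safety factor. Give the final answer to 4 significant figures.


F = 30612.4580 * 3.5660 / 10.7770 * 2.2180 / 1000
F = 22.47 kN


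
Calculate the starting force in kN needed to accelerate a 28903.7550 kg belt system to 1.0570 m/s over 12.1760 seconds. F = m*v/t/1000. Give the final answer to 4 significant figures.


F = 28903.7550 * 1.0570 / 12.1760 / 1000
F = 2.509 kN


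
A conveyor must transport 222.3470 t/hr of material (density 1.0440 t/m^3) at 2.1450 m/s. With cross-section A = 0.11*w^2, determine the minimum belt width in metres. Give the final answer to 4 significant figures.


A_req = 222.3470 / (2.1450 * 1.0440 * 3600) = 0.0275804 m^2
w = sqrt(0.0275804 / 0.11)
w = 0.5007 m


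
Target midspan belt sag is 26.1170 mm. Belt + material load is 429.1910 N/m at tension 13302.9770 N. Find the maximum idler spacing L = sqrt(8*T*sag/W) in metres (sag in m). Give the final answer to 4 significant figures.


sag = 26.1170/1000 = 0.026117 m
L = sqrt(8 * 13302.9770 * 0.026117 / 429.1910)
L = 2.545 m


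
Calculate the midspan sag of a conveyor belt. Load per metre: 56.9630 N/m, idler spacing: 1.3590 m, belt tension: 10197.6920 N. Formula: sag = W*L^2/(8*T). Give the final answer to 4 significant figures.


sag = 56.9630 * 1.3590^2 / (8 * 10197.6920)
sag = 0.001290 m


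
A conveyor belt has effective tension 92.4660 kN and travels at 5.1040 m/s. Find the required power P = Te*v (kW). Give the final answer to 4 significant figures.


P = Te * v = 92.4660 * 5.1040
P = 471.9 kW


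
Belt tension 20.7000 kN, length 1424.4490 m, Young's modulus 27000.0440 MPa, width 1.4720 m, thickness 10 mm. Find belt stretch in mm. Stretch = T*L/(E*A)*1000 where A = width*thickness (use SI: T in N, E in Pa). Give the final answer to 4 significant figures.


A = 1.4720 * 0.01 = 0.01472 m^2
Stretch = 20.7000*1000 * 1424.4490 / (27000.0440e6 * 0.01472) * 1000
Stretch = 74.19 mm


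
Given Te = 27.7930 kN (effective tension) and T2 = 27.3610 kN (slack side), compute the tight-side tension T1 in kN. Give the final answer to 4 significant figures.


T1 = Te + T2 = 27.7930 + 27.3610
T1 = 55.15 kN


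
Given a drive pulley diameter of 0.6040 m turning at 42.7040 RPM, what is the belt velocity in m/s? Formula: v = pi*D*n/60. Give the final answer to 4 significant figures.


v = pi * 0.6040 * 42.7040 / 60
v = 1.351 m/s


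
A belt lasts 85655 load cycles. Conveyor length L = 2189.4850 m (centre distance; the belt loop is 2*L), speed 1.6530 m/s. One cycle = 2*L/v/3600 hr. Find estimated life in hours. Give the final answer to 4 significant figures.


cycle_time = 2 * 2189.4850 / 1.6530 / 3600 = 0.735862 hr
life = 85655 * 0.735862 = 63030 hours


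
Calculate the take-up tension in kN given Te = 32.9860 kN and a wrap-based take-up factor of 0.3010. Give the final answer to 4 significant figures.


T_tu = 32.9860 * 0.3010
T_tu = 9.929 kN


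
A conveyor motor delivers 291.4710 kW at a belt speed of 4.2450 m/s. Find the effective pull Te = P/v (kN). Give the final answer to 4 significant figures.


Te = P / v = 291.4710 / 4.2450
Te = 68.66 kN


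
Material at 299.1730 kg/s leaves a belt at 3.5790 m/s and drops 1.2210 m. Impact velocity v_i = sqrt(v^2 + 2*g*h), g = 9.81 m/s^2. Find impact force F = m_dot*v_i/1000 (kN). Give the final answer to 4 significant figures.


v_i = sqrt(3.5790^2 + 2*9.81*1.2210) = 6.06344 m/s
F = 299.1730 * 6.06344 / 1000
F = 1.814 kN


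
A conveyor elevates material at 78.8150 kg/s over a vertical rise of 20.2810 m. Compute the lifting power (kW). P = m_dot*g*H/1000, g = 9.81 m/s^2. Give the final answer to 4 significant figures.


P = 78.8150 * 9.81 * 20.2810 / 1000
P = 15.68 kW


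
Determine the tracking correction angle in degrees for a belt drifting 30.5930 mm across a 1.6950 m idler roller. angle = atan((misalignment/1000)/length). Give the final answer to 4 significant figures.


misalign_m = 30.5930 / 1000 = 0.030593 m
angle = atan(0.030593 / 1.6950)
angle = 1.034 deg


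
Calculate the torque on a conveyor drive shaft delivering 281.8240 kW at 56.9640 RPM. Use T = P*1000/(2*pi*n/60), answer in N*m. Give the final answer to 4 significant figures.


omega = 2*pi*56.9640/60 = 5.96526 rad/s
T = 281.8240*1000 / 5.96526
T = 47240 N*m


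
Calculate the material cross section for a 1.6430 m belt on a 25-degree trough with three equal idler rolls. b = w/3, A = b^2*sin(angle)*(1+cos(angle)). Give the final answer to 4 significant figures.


b = 1.6430/3 = 0.547667 m
A = 0.547667^2 * sin(25 deg) * (1 + cos(25 deg))
A = 0.2416 m^2


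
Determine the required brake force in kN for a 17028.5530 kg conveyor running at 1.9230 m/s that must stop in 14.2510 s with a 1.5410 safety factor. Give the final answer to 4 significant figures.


F = 17028.5530 * 1.9230 / 14.2510 * 1.5410 / 1000
F = 3.541 kN


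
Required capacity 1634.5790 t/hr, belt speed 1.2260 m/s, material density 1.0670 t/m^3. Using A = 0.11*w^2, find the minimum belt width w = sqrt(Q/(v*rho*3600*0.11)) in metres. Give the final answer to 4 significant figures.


A_req = 1634.5790 / (1.2260 * 1.0670 * 3600) = 0.347095 m^2
w = sqrt(0.347095 / 0.11)
w = 1.776 m


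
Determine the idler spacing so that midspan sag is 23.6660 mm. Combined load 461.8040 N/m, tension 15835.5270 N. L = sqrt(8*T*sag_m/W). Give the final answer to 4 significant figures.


sag = 23.6660/1000 = 0.023666 m
L = sqrt(8 * 15835.5270 * 0.023666 / 461.8040)
L = 2.548 m


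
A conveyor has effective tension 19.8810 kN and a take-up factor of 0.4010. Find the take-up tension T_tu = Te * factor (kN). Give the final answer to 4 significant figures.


T_tu = 19.8810 * 0.4010
T_tu = 7.972 kN


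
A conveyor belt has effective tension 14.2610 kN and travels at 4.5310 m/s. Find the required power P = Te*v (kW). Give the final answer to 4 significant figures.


P = Te * v = 14.2610 * 4.5310
P = 64.62 kW


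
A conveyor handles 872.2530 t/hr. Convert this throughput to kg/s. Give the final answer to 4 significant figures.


m_dot = 872.2530 * 1000 / 3600
m_dot = 242.3 kg/s


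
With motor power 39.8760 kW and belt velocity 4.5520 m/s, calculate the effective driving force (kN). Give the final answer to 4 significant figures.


Te = P / v = 39.8760 / 4.5520
Te = 8.760 kN


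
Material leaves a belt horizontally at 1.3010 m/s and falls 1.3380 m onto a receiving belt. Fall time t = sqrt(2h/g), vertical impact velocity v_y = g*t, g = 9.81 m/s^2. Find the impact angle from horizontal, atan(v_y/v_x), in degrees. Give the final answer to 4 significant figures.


t = sqrt(2*1.3380/9.81) = 0.522286 s
v_y = 9.81 * 0.522286 = 5.12363 m/s
angle = atan(5.12363 / 1.3010) = 75.75 deg


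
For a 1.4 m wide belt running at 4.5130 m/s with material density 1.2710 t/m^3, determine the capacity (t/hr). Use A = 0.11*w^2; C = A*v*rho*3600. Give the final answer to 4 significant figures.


A = 0.11 * 1.4^2 = 0.2156 m^2
C = 0.2156 * 4.5130 * 1.2710 * 3600
C = 4452 t/hr


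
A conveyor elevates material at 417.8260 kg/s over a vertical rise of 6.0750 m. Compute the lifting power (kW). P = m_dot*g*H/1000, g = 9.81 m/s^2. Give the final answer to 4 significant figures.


P = 417.8260 * 9.81 * 6.0750 / 1000
P = 24.90 kW
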